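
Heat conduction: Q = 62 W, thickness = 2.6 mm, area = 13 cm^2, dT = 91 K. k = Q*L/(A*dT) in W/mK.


k = 62*2.6/1000/(13/10000*91) = 1.36 W/mK

1.36


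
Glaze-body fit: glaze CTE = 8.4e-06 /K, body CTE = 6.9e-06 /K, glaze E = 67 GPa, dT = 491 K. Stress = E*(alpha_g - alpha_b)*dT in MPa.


Stress = 67*1000*(8.4e-06 - 6.9e-06)*491 = 49.3 MPa

49.3


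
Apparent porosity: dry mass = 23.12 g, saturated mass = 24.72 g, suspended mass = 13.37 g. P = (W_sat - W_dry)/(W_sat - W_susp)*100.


P = (24.72 - 23.12) / (24.72 - 13.37) * 100 = 1.6 / 11.35 * 100 = 14.1%

14.1


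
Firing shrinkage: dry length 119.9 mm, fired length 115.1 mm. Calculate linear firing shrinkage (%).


FS = (119.9 - 115.1) / 119.9 * 100 = 4.0%

4.0


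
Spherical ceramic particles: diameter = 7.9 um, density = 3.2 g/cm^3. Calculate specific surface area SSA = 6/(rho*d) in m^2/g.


SSA = 6 / (3.2 * 7.9) = 0.237 m^2/g

0.237


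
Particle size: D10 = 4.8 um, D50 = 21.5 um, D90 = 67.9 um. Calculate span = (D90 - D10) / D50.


Span = (67.9 - 4.8) / 21.5 = 63.1 / 21.5 = 2.935

2.935


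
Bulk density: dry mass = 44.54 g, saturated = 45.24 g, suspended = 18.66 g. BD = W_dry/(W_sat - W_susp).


BD = 44.54 / (45.24 - 18.66) = 44.54 / 26.58 = 1.676 g/cm^3

1.676


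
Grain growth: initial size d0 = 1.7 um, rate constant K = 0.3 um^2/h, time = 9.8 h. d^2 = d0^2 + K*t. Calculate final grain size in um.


d^2 = 1.7^2 + 0.3*9.8 = 5.83
d = sqrt(5.83) = 2.41 um

2.41


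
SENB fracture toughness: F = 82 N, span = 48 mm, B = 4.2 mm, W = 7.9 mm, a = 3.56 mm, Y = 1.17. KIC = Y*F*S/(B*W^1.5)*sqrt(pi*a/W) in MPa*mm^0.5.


KIC = 1.17*82*48/(4.2*7.9^1.5)*sqrt(pi*3.56/7.9) = 58.75

58.75


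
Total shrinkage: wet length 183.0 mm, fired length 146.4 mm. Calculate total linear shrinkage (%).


TS = (183.0 - 146.4) / 183.0 * 100 = 20.0%

20.0


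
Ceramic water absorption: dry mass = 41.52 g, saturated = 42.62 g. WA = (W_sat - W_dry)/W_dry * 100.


WA = (42.62 - 41.52) / 41.52 * 100 = 2.65%

2.65


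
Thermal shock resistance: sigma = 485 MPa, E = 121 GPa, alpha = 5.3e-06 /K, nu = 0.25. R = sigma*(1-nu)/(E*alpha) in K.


R = 485*(1-0.25)/(121*1000*5.3e-06) = 567 K

567


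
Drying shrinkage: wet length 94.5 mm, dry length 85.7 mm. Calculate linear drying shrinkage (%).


DS = (94.5 - 85.7) / 94.5 * 100 = 9.31%

9.31


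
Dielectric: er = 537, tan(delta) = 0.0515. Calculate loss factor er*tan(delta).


Loss = 537 * 0.0515 = 27.656

27.656


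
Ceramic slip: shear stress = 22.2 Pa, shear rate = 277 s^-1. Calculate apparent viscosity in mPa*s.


eta = tau/gamma * 1000 = 22.2/277 * 1000 = 80.1 mPa*s

80.1


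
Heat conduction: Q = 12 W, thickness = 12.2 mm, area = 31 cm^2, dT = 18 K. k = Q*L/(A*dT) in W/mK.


k = 12*12.2/1000/(31/10000*18) = 2.62 W/mK

2.62


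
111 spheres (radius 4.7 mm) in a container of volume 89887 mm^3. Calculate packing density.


V_sphere = 4/3*pi*4.7^3 = 434.8928 mm^3
Total V = 111*434.8928 = 48273.1008 mm^3
PD = 48273.1008 / 89887 = 0.537

0.537


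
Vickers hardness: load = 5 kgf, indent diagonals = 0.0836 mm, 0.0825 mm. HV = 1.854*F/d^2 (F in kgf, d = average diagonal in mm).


d_avg = (0.0836+0.0825)/2 = 0.08305 mm
HV = 1.854*5/0.08305^2 = 1344

1344


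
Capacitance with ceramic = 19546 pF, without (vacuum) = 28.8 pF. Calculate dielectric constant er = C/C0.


er = 19546 / 28.8 = 678.68

678.68


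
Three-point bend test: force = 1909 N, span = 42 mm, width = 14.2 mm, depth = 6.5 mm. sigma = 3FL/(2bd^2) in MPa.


sigma = 3*1909*42/(2*14.2*6.5^2) = 200.5 MPa

200.5


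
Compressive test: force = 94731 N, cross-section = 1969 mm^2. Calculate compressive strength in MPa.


CS = 94731 / 1969 = 48.1 MPa

48.1


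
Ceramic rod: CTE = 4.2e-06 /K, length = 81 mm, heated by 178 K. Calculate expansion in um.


dL = 4.2e-06 * 81 * 178 * 1000 = 60.556 um

60.556


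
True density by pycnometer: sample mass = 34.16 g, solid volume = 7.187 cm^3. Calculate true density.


TD = 34.16 / 7.187 = 4.753 g/cm^3

4.753


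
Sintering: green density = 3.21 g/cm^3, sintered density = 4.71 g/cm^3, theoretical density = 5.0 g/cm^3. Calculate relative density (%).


Relative = 4.71 / 5.0 * 100 = 94.2%

94.2


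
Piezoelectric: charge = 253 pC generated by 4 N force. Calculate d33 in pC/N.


d33 = 253 / 4 = 63.3 pC/N

63.3


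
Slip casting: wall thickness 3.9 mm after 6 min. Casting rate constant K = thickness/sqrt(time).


K = 3.9 / sqrt(6) = 3.9 / 2.4495 = 1.592 mm/min^0.5

1.592


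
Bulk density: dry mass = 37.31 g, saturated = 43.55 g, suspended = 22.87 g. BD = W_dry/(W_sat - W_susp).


BD = 37.31 / (43.55 - 22.87) = 37.31 / 20.68 = 1.804 g/cm^3

1.804


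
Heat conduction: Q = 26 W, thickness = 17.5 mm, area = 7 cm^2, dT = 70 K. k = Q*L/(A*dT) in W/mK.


k = 26*17.5/1000/(7/10000*70) = 9.29 W/mK

9.29


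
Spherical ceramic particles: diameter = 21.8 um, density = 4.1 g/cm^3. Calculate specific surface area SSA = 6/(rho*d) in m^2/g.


SSA = 6 / (4.1 * 21.8) = 0.067 m^2/g

0.067


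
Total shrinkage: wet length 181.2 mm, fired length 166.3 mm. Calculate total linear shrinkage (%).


TS = (181.2 - 166.3) / 181.2 * 100 = 8.22%

8.22


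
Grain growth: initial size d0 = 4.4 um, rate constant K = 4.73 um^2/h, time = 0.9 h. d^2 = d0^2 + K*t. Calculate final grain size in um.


d^2 = 4.4^2 + 4.73*0.9 = 23.617
d = sqrt(23.617) = 4.86 um

4.86


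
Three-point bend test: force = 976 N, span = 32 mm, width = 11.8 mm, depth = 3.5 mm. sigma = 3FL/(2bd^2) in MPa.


sigma = 3*976*32/(2*11.8*3.5^2) = 324.1 MPa

324.1


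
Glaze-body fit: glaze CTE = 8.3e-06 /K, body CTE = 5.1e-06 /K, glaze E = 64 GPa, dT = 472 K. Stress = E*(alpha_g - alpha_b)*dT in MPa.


Stress = 64*1000*(8.3e-06 - 5.1e-06)*472 = 96.7 MPa

96.7


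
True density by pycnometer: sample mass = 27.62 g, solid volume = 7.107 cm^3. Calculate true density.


TD = 27.62 / 7.107 = 3.886 g/cm^3

3.886


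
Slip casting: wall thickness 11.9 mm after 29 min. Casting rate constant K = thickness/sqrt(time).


K = 11.9 / sqrt(29) = 11.9 / 5.3852 = 2.21 mm/min^0.5

2.21


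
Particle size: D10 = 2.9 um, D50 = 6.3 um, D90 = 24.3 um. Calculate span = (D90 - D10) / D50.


Span = (24.3 - 2.9) / 6.3 = 21.4 / 6.3 = 3.397

3.397


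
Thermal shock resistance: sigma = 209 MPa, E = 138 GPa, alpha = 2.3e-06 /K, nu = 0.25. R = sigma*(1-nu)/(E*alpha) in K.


R = 209*(1-0.25)/(138*1000*2.3e-06) = 494 K

494


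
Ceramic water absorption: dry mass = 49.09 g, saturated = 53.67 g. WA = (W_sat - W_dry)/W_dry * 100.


WA = (53.67 - 49.09) / 49.09 * 100 = 9.33%

9.33


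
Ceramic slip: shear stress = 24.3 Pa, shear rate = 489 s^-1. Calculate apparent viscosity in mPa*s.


eta = tau/gamma * 1000 = 24.3/489 * 1000 = 49.7 mPa*s

49.7


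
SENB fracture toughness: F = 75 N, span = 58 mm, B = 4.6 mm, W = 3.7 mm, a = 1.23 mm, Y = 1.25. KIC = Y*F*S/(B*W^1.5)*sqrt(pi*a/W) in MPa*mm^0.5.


KIC = 1.25*75*58/(4.6*3.7^1.5)*sqrt(pi*1.23/3.7) = 169.73

169.73


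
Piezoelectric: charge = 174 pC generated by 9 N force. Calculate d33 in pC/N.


d33 = 174 / 9 = 19.3 pC/N

19.3


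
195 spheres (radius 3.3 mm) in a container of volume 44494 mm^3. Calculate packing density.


V_sphere = 4/3*pi*3.3^3 = 150.5326 mm^3
Total V = 195*150.5326 = 29353.857 mm^3
PD = 29353.857 / 44494 = 0.66

0.66


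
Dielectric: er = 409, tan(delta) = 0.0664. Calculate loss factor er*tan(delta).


Loss = 409 * 0.0664 = 27.158

27.158


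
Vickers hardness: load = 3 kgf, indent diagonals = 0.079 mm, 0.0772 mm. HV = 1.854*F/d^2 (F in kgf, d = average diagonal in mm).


d_avg = (0.079+0.0772)/2 = 0.0781 mm
HV = 1.854*3/0.0781^2 = 912

912


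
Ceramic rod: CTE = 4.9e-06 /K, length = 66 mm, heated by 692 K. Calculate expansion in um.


dL = 4.9e-06 * 66 * 692 * 1000 = 223.793 um

223.793


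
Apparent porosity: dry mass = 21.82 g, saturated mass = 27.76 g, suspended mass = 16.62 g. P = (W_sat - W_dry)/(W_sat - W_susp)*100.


P = (27.76 - 21.82) / (27.76 - 16.62) * 100 = 5.94 / 11.14 * 100 = 53.3%

53.3


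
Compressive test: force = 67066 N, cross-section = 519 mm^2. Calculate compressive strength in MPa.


CS = 67066 / 519 = 129.2 MPa

129.2


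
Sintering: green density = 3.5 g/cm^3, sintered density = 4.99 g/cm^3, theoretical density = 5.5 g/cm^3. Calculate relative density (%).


Relative = 4.99 / 5.5 * 100 = 90.7%

90.7


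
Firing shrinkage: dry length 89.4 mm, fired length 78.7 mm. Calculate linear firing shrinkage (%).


FS = (89.4 - 78.7) / 89.4 * 100 = 11.97%

11.97


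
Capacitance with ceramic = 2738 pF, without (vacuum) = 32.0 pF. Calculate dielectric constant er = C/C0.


er = 2738 / 32.0 = 85.56

85.56


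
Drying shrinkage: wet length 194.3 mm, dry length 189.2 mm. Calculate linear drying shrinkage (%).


DS = (194.3 - 189.2) / 194.3 * 100 = 2.62%

2.62


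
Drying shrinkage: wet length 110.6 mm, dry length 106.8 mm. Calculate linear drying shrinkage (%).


DS = (110.6 - 106.8) / 110.6 * 100 = 3.44%

3.44


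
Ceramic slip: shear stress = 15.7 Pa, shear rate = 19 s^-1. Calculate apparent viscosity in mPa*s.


eta = tau/gamma * 1000 = 15.7/19 * 1000 = 826.3 mPa*s

826.3


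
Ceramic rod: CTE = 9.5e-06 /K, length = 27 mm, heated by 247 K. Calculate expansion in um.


dL = 9.5e-06 * 27 * 247 * 1000 = 63.356 um

63.356


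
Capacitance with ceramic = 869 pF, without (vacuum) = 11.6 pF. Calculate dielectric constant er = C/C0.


er = 869 / 11.6 = 74.91

74.91


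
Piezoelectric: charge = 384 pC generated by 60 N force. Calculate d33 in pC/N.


d33 = 384 / 60 = 6.4 pC/N

6.4


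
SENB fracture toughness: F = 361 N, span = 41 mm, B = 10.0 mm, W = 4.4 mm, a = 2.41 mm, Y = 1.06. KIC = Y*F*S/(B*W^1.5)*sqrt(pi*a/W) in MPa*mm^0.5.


KIC = 1.06*361*41/(10.0*4.4^1.5)*sqrt(pi*2.41/4.4) = 222.98

222.98


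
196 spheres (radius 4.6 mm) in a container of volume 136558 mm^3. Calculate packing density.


V_sphere = 4/3*pi*4.6^3 = 407.7201 mm^3
Total V = 196*407.7201 = 79913.1396 mm^3
PD = 79913.1396 / 136558 = 0.585

0.585


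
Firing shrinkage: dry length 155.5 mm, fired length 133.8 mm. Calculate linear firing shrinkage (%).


FS = (155.5 - 133.8) / 155.5 * 100 = 13.95%

13.95


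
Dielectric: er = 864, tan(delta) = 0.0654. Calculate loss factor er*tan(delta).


Loss = 864 * 0.0654 = 56.506

56.506


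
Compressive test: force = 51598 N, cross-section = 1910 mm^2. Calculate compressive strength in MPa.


CS = 51598 / 1910 = 27.0 MPa

27.0


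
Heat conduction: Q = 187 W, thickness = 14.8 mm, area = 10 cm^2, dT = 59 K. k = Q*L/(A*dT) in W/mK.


k = 187*14.8/1000/(10/10000*59) = 46.91 W/mK

46.91


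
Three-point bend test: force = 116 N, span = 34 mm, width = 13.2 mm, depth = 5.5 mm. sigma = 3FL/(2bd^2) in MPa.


sigma = 3*116*34/(2*13.2*5.5^2) = 14.8 MPa

14.8


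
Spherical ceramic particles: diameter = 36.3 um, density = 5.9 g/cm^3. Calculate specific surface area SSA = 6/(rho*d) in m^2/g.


SSA = 6 / (5.9 * 36.3) = 0.028 m^2/g

0.028


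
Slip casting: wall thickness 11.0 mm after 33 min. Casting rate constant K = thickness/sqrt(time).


K = 11.0 / sqrt(33) = 11.0 / 5.7446 = 1.915 mm/min^0.5

1.915


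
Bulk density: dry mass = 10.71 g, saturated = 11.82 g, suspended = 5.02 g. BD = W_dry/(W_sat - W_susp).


BD = 10.71 / (11.82 - 5.02) = 10.71 / 6.8 = 1.575 g/cm^3

1.575


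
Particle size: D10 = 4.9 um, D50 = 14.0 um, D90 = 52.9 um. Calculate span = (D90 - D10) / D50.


Span = (52.9 - 4.9) / 14.0 = 48.0 / 14.0 = 3.429

3.429


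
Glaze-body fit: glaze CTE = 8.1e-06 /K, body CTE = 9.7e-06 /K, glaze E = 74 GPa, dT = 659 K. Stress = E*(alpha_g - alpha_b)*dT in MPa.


Stress = 74*1000*(8.1e-06 - 9.7e-06)*659 = -78.0 MPa

-78.0


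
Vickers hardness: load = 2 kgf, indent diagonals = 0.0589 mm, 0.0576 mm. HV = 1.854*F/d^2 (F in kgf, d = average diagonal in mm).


d_avg = (0.0589+0.0576)/2 = 0.05825 mm
HV = 1.854*2/0.05825^2 = 1093

1093


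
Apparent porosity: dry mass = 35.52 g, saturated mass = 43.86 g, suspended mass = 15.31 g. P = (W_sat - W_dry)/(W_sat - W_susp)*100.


P = (43.86 - 35.52) / (43.86 - 15.31) * 100 = 8.34 / 28.55 * 100 = 29.2%

29.2


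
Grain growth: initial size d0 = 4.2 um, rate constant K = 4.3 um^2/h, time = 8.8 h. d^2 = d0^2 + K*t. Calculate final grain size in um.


d^2 = 4.2^2 + 4.3*8.8 = 55.48
d = sqrt(55.48) = 7.45 um

7.45


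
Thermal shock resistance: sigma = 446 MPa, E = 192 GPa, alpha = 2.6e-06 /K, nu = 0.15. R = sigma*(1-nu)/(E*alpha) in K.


R = 446*(1-0.15)/(192*1000*2.6e-06) = 759 K

759


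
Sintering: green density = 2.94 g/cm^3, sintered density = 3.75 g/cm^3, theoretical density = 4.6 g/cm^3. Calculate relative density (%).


Relative = 3.75 / 4.6 * 100 = 81.5%

81.5


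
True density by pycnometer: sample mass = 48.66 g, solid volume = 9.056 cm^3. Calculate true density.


TD = 48.66 / 9.056 = 5.373 g/cm^3

5.373


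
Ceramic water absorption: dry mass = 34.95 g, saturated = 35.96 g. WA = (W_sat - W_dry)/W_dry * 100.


WA = (35.96 - 34.95) / 34.95 * 100 = 2.89%

2.89


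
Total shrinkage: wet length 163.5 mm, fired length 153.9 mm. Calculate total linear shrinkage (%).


TS = (163.5 - 153.9) / 163.5 * 100 = 5.87%

5.87


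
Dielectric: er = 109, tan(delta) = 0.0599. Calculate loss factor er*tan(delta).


Loss = 109 * 0.0599 = 6.529

6.529


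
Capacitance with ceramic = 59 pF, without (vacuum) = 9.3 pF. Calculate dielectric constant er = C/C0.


er = 59 / 9.3 = 6.34

6.34


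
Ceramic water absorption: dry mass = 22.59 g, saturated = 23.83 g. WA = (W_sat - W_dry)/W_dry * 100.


WA = (23.83 - 22.59) / 22.59 * 100 = 5.49%

5.49


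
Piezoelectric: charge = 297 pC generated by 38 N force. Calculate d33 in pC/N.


d33 = 297 / 38 = 7.8 pC/N

7.8


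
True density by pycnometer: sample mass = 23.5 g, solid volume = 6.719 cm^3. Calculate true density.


TD = 23.5 / 6.719 = 3.498 g/cm^3

3.498


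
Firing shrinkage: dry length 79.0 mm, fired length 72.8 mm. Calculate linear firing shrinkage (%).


FS = (79.0 - 72.8) / 79.0 * 100 = 7.85%

7.85


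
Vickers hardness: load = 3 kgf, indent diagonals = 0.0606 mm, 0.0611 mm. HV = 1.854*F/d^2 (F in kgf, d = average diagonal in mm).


d_avg = (0.0606+0.0611)/2 = 0.06085 mm
HV = 1.854*3/0.06085^2 = 1502

1502


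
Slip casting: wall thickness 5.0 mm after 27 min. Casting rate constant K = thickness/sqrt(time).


K = 5.0 / sqrt(27) = 5.0 / 5.1962 = 0.962 mm/min^0.5

0.962


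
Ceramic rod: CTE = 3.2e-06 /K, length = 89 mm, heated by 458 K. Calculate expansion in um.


dL = 3.2e-06 * 89 * 458 * 1000 = 130.438 um

130.438


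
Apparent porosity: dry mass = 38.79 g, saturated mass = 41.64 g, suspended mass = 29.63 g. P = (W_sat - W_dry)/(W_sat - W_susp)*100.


P = (41.64 - 38.79) / (41.64 - 29.63) * 100 = 2.85 / 12.01 * 100 = 23.7%

23.7


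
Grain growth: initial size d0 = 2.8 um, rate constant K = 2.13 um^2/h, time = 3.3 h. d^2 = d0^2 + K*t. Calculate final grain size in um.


d^2 = 2.8^2 + 2.13*3.3 = 14.869
d = sqrt(14.869) = 3.86 um

3.86


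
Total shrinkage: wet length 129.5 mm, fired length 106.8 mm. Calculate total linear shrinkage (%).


TS = (129.5 - 106.8) / 129.5 * 100 = 17.53%

17.53


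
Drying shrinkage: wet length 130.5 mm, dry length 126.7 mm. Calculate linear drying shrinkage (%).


DS = (130.5 - 126.7) / 130.5 * 100 = 2.91%

2.91


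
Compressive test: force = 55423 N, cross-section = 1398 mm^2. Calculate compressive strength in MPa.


CS = 55423 / 1398 = 39.6 MPa

39.6


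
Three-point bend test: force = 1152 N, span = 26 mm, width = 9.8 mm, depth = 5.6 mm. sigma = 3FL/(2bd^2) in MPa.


sigma = 3*1152*26/(2*9.8*5.6^2) = 146.2 MPa

146.2


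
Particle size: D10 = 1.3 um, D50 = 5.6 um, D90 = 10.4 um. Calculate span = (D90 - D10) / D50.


Span = (10.4 - 1.3) / 5.6 = 9.1 / 5.6 = 1.625

1.625


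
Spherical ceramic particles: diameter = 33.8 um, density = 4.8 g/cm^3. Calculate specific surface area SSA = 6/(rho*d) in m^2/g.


SSA = 6 / (4.8 * 33.8) = 0.037 m^2/g

0.037


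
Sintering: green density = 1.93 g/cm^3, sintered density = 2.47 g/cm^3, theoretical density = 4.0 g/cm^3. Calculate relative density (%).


Relative = 2.47 / 4.0 * 100 = 61.8%

61.8


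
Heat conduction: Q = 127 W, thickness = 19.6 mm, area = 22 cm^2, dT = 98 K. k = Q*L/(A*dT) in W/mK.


k = 127*19.6/1000/(22/10000*98) = 11.55 W/mK

11.55


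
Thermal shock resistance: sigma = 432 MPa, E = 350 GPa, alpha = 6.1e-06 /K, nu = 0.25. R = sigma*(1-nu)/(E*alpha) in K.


R = 432*(1-0.25)/(350*1000*6.1e-06) = 152 K

152


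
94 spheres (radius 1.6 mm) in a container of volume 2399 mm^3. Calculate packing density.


V_sphere = 4/3*pi*1.6^3 = 17.1573 mm^3
Total V = 94*17.1573 = 1612.7862 mm^3
PD = 1612.7862 / 2399 = 0.672

0.672


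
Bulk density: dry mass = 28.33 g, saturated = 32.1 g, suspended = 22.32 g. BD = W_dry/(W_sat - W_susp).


BD = 28.33 / (32.1 - 22.32) = 28.33 / 9.78 = 2.897 g/cm^3

2.897


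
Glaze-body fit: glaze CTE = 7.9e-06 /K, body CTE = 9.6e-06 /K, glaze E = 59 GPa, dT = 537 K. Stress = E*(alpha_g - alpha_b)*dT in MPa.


Stress = 59*1000*(7.9e-06 - 9.6e-06)*537 = -53.9 MPa

-53.9


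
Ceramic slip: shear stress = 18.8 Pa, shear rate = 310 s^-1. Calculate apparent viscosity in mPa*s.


eta = tau/gamma * 1000 = 18.8/310 * 1000 = 60.6 mPa*s

60.6


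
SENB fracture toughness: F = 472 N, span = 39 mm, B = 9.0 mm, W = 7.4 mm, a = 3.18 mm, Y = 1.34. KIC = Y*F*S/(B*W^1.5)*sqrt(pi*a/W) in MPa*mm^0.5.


KIC = 1.34*472*39/(9.0*7.4^1.5)*sqrt(pi*3.18/7.4) = 158.2

158.2


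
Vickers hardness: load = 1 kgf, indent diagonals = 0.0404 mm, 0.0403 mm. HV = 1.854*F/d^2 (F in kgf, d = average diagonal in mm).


d_avg = (0.0404+0.0403)/2 = 0.04035 mm
HV = 1.854*1/0.04035^2 = 1139

1139


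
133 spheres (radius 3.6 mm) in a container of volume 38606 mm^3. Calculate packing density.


V_sphere = 4/3*pi*3.6^3 = 195.4322 mm^3
Total V = 133*195.4322 = 25992.4826 mm^3
PD = 25992.4826 / 38606 = 0.673

0.673


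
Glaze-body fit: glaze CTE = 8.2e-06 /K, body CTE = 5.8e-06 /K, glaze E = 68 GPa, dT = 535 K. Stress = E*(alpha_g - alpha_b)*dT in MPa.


Stress = 68*1000*(8.2e-06 - 5.8e-06)*535 = 87.3 MPa

87.3


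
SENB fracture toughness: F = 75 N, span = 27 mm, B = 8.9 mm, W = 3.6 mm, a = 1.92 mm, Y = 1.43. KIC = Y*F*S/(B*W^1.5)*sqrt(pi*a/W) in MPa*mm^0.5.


KIC = 1.43*75*27/(8.9*3.6^1.5)*sqrt(pi*1.92/3.6) = 61.66

61.66


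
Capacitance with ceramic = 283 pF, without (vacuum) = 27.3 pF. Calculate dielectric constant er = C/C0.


er = 283 / 27.3 = 10.37

10.37


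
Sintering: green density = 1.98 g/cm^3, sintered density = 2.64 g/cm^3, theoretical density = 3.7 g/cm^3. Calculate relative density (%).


Relative = 2.64 / 3.7 * 100 = 71.4%

71.4


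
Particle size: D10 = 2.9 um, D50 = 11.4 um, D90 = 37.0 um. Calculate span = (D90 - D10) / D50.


Span = (37.0 - 2.9) / 11.4 = 34.1 / 11.4 = 2.991

2.991


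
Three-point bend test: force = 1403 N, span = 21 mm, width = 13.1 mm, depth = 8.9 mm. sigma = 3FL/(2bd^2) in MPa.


sigma = 3*1403*21/(2*13.1*8.9^2) = 42.6 MPa

42.6


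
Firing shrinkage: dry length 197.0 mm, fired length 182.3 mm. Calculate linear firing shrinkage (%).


FS = (197.0 - 182.3) / 197.0 * 100 = 7.46%

7.46


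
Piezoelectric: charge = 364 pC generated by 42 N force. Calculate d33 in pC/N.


d33 = 364 / 42 = 8.7 pC/N

8.7


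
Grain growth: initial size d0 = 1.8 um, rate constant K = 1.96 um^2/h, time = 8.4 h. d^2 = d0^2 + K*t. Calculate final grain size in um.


d^2 = 1.8^2 + 1.96*8.4 = 19.704
d = sqrt(19.704) = 4.44 um

4.44


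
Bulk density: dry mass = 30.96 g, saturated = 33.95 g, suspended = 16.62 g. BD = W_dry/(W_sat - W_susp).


BD = 30.96 / (33.95 - 16.62) = 30.96 / 17.33 = 1.786 g/cm^3

1.786


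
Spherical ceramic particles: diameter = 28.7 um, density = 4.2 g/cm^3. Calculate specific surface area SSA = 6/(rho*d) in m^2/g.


SSA = 6 / (4.2 * 28.7) = 0.05 m^2/g

0.05


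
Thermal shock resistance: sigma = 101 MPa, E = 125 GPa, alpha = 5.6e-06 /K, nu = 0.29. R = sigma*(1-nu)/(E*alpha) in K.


R = 101*(1-0.29)/(125*1000*5.6e-06) = 102 K

102


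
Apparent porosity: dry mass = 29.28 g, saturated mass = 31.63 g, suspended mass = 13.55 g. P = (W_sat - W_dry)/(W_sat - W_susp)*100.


P = (31.63 - 29.28) / (31.63 - 13.55) * 100 = 2.35 / 18.08 * 100 = 13.0%

13.0


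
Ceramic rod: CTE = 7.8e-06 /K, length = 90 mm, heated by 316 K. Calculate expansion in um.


dL = 7.8e-06 * 90 * 316 * 1000 = 221.832 um

221.832


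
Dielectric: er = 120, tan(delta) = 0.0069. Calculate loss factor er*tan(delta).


Loss = 120 * 0.0069 = 0.828

0.828


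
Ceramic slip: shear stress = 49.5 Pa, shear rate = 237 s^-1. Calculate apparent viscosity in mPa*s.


eta = tau/gamma * 1000 = 49.5/237 * 1000 = 208.9 mPa*s

208.9


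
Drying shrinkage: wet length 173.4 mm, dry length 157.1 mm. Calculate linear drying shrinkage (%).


DS = (173.4 - 157.1) / 173.4 * 100 = 9.4%

9.4


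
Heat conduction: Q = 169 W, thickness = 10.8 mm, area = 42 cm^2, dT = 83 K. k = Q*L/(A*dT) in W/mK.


k = 169*10.8/1000/(42/10000*83) = 5.24 W/mK

5.24


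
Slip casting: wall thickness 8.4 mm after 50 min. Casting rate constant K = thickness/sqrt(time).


K = 8.4 / sqrt(50) = 8.4 / 7.0711 = 1.188 mm/min^0.5

1.188


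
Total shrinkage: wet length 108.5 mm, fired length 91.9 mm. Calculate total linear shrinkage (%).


TS = (108.5 - 91.9) / 108.5 * 100 = 15.3%

15.3


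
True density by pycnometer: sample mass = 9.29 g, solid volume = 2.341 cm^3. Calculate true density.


TD = 9.29 / 2.341 = 3.968 g/cm^3

3.968


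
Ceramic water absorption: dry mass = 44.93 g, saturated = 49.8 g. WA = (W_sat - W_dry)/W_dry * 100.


WA = (49.8 - 44.93) / 44.93 * 100 = 10.84%

10.84


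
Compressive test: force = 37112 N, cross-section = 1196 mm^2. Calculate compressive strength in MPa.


CS = 37112 / 1196 = 31.0 MPa

31.0


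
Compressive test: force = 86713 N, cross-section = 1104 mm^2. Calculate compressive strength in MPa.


CS = 86713 / 1104 = 78.5 MPa

78.5


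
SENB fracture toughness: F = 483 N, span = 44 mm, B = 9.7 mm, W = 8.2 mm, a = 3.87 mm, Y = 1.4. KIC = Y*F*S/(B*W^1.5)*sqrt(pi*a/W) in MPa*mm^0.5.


KIC = 1.4*483*44/(9.7*8.2^1.5)*sqrt(pi*3.87/8.2) = 159.06

159.06


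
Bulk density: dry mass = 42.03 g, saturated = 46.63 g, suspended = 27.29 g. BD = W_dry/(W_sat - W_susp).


BD = 42.03 / (46.63 - 27.29) = 42.03 / 19.34 = 2.173 g/cm^3

2.173


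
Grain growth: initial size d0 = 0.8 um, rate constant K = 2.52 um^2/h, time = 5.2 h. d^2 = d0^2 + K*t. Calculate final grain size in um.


d^2 = 0.8^2 + 2.52*5.2 = 13.744
d = sqrt(13.744) = 3.71 um

3.71


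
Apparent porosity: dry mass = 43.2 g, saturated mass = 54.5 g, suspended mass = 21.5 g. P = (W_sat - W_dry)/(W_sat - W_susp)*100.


P = (54.5 - 43.2) / (54.5 - 21.5) * 100 = 11.3 / 33.0 * 100 = 34.2%

34.2


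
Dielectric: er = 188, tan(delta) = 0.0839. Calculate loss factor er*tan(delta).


Loss = 188 * 0.0839 = 15.773

15.773


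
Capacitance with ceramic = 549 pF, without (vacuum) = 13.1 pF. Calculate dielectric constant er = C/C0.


er = 549 / 13.1 = 41.91

41.91


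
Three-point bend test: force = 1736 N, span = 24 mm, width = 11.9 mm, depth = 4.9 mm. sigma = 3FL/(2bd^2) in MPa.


sigma = 3*1736*24/(2*11.9*4.9^2) = 218.7 MPa

218.7


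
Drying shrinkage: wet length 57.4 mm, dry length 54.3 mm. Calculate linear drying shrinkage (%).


DS = (57.4 - 54.3) / 57.4 * 100 = 5.4%

5.4


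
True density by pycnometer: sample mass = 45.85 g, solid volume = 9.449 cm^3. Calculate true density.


TD = 45.85 / 9.449 = 4.852 g/cm^3

4.852


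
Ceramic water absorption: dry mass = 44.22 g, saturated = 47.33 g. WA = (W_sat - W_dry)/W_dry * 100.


WA = (47.33 - 44.22) / 44.22 * 100 = 7.03%

7.03


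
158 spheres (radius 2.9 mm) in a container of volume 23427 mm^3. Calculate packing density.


V_sphere = 4/3*pi*2.9^3 = 102.1604 mm^3
Total V = 158*102.1604 = 16141.3432 mm^3
PD = 16141.3432 / 23427 = 0.689

0.689


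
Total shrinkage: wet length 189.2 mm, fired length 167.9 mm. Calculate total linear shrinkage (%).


TS = (189.2 - 167.9) / 189.2 * 100 = 11.26%

11.26


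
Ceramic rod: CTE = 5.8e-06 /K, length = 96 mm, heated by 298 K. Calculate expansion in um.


dL = 5.8e-06 * 96 * 298 * 1000 = 165.926 um

165.926


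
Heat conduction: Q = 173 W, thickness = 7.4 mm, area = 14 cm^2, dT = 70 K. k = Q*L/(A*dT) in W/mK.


k = 173*7.4/1000/(14/10000*70) = 13.06 W/mK

13.06


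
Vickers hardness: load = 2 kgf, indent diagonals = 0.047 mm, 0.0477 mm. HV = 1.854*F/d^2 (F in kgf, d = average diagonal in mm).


d_avg = (0.047+0.0477)/2 = 0.04735 mm
HV = 1.854*2/0.04735^2 = 1654

1654


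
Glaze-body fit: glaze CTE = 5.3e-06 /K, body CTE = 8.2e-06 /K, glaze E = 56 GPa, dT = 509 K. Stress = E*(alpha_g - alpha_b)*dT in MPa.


Stress = 56*1000*(5.3e-06 - 8.2e-06)*509 = -82.7 MPa

-82.7


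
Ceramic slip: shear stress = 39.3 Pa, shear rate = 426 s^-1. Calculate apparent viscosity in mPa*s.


eta = tau/gamma * 1000 = 39.3/426 * 1000 = 92.3 mPa*s

92.3


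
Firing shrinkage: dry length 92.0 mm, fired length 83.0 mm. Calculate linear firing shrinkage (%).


FS = (92.0 - 83.0) / 92.0 * 100 = 9.78%

9.78


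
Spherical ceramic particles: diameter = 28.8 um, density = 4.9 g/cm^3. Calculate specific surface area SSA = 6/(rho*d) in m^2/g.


SSA = 6 / (4.9 * 28.8) = 0.043 m^2/g

0.043


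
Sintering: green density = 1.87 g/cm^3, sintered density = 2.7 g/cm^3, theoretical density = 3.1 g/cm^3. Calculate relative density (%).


Relative = 2.7 / 3.1 * 100 = 87.1%

87.1


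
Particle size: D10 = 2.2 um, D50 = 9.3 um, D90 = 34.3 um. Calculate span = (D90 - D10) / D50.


Span = (34.3 - 2.2) / 9.3 = 32.1 / 9.3 = 3.452

3.452


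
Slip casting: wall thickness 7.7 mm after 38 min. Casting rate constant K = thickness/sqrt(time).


K = 7.7 / sqrt(38) = 7.7 / 6.1644 = 1.249 mm/min^0.5

1.249


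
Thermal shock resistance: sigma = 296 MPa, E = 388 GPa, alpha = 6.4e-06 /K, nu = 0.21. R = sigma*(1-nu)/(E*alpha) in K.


R = 296*(1-0.21)/(388*1000*6.4e-06) = 94 K

94


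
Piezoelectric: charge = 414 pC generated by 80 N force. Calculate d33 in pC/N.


d33 = 414 / 80 = 5.2 pC/N

5.2


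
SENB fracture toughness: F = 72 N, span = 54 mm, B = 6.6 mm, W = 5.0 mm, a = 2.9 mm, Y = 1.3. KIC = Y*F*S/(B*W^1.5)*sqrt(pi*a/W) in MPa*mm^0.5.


KIC = 1.3*72*54/(6.6*5.0^1.5)*sqrt(pi*2.9/5.0) = 92.46

92.46


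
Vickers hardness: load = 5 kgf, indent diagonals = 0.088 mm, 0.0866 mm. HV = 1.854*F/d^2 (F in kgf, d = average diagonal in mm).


d_avg = (0.088+0.0866)/2 = 0.0873 mm
HV = 1.854*5/0.0873^2 = 1216

1216


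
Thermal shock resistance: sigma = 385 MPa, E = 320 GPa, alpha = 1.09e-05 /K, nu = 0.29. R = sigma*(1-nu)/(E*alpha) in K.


R = 385*(1-0.29)/(320*1000*1.09e-05) = 78 K

78


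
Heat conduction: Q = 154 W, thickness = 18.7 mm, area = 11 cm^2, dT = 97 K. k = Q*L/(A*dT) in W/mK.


k = 154*18.7/1000/(11/10000*97) = 26.99 W/mK

26.99


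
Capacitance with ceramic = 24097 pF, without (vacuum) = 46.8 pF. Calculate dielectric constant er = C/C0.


er = 24097 / 46.8 = 514.89

514.89


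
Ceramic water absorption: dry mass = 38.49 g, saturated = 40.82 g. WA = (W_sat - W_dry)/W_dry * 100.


WA = (40.82 - 38.49) / 38.49 * 100 = 6.05%

6.05


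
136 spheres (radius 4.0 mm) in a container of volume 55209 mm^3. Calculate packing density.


V_sphere = 4/3*pi*4.0^3 = 268.0826 mm^3
Total V = 136*268.0826 = 36459.2336 mm^3
PD = 36459.2336 / 55209 = 0.66

0.66


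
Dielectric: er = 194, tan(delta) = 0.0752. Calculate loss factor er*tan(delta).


Loss = 194 * 0.0752 = 14.589

14.589


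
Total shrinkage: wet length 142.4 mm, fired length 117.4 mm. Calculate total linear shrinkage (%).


TS = (142.4 - 117.4) / 142.4 * 100 = 17.56%

17.56


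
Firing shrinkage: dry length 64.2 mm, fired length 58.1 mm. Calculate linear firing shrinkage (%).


FS = (64.2 - 58.1) / 64.2 * 100 = 9.5%

9.5


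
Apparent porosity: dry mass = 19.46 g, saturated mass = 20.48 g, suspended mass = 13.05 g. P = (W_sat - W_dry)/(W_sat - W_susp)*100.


P = (20.48 - 19.46) / (20.48 - 13.05) * 100 = 1.02 / 7.43 * 100 = 13.7%

13.7


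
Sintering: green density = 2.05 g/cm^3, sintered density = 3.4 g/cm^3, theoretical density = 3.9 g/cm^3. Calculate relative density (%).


Relative = 3.4 / 3.9 * 100 = 87.2%

87.2


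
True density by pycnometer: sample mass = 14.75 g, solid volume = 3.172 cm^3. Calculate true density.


TD = 14.75 / 3.172 = 4.65 g/cm^3

4.65


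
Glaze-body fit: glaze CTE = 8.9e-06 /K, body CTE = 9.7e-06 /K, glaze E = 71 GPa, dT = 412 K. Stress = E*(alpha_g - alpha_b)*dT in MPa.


Stress = 71*1000*(8.9e-06 - 9.7e-06)*412 = -23.4 MPa

-23.4


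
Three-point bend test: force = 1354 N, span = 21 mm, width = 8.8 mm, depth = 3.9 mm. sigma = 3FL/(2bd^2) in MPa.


sigma = 3*1354*21/(2*8.8*3.9^2) = 318.7 MPa

318.7


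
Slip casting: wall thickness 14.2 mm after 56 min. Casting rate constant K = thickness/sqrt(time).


K = 14.2 / sqrt(56) = 14.2 / 7.4833 = 1.898 mm/min^0.5

1.898


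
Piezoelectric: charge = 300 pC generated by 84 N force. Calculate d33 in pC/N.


d33 = 300 / 84 = 3.6 pC/N

3.6


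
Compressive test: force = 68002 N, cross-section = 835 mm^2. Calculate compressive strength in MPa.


CS = 68002 / 835 = 81.4 MPa

81.4


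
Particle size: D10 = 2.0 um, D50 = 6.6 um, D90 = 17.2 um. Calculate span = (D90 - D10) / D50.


Span = (17.2 - 2.0) / 6.6 = 15.2 / 6.6 = 2.303

2.303


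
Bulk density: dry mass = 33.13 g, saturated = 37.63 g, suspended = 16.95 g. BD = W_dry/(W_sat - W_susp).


BD = 33.13 / (37.63 - 16.95) = 33.13 / 20.68 = 1.602 g/cm^3

1.602


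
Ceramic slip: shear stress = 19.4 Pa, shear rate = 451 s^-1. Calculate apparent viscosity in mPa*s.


eta = tau/gamma * 1000 = 19.4/451 * 1000 = 43.0 mPa*s

43.0


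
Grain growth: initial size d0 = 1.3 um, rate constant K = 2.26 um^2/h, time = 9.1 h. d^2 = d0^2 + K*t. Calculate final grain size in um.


d^2 = 1.3^2 + 2.26*9.1 = 22.256
d = sqrt(22.256) = 4.72 um

4.72


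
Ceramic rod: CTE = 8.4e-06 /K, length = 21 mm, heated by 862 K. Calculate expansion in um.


dL = 8.4e-06 * 21 * 862 * 1000 = 152.057 um

152.057


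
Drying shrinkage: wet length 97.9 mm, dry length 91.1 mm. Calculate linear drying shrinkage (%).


DS = (97.9 - 91.1) / 97.9 * 100 = 6.95%

6.95


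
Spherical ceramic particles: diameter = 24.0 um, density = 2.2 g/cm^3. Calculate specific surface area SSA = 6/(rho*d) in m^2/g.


SSA = 6 / (2.2 * 24.0) = 0.114 m^2/g

0.114


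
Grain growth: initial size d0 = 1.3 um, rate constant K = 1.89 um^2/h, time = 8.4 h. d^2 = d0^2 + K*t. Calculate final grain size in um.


d^2 = 1.3^2 + 1.89*8.4 = 17.566
d = sqrt(17.566) = 4.19 um

4.19


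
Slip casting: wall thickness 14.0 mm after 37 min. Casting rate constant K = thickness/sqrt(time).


K = 14.0 / sqrt(37) = 14.0 / 6.0828 = 2.302 mm/min^0.5

2.302


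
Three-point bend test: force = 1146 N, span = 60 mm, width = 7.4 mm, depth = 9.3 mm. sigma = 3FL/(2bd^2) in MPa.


sigma = 3*1146*60/(2*7.4*9.3^2) = 161.1 MPa

161.1


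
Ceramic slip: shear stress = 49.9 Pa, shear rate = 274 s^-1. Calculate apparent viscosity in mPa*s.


eta = tau/gamma * 1000 = 49.9/274 * 1000 = 182.1 mPa*s

182.1


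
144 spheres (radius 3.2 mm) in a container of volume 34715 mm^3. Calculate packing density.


V_sphere = 4/3*pi*3.2^3 = 137.2583 mm^3
Total V = 144*137.2583 = 19765.1952 mm^3
PD = 19765.1952 / 34715 = 0.569

0.569


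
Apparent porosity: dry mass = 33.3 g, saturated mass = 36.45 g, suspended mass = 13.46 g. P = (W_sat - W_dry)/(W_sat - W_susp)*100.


P = (36.45 - 33.3) / (36.45 - 13.46) * 100 = 3.15 / 22.99 * 100 = 13.7%

13.7


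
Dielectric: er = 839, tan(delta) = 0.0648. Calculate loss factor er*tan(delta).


Loss = 839 * 0.0648 = 54.367

54.367


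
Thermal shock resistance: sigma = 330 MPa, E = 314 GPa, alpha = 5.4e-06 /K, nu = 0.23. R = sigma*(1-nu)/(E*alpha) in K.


R = 330*(1-0.23)/(314*1000*5.4e-06) = 150 K

150


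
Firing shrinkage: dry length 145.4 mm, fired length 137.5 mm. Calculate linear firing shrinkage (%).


FS = (145.4 - 137.5) / 145.4 * 100 = 5.43%

5.43


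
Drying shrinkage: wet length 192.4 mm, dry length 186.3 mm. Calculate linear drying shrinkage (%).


DS = (192.4 - 186.3) / 192.4 * 100 = 3.17%

3.17


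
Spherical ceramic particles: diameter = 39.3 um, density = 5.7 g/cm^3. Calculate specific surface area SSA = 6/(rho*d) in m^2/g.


SSA = 6 / (5.7 * 39.3) = 0.027 m^2/g

0.027


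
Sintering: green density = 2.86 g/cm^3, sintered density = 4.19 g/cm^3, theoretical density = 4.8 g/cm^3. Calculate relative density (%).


Relative = 4.19 / 4.8 * 100 = 87.3%

87.3


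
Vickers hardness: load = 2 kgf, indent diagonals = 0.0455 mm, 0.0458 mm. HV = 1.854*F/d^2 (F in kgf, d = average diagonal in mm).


d_avg = (0.0455+0.0458)/2 = 0.04565 mm
HV = 1.854*2/0.04565^2 = 1779

1779


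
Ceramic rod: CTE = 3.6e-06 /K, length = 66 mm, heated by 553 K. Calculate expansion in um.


dL = 3.6e-06 * 66 * 553 * 1000 = 131.393 um

131.393


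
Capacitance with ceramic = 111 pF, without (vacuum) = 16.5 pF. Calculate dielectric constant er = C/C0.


er = 111 / 16.5 = 6.73

6.73


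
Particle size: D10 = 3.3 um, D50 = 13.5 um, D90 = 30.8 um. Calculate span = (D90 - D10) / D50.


Span = (30.8 - 3.3) / 13.5 = 27.5 / 13.5 = 2.037

2.037


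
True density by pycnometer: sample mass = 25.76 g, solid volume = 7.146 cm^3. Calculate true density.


TD = 25.76 / 7.146 = 3.605 g/cm^3

3.605


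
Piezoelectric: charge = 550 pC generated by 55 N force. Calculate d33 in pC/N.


d33 = 550 / 55 = 10.0 pC/N

10.0


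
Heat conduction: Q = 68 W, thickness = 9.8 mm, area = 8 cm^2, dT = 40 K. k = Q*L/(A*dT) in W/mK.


k = 68*9.8/1000/(8/10000*40) = 20.83 W/mK

20.83


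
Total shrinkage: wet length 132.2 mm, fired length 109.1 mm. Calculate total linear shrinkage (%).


TS = (132.2 - 109.1) / 132.2 * 100 = 17.47%

17.47


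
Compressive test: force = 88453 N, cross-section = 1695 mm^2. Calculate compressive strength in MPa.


CS = 88453 / 1695 = 52.2 MPa

52.2


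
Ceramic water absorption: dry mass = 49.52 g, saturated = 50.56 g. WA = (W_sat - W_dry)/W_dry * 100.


WA = (50.56 - 49.52) / 49.52 * 100 = 2.1%

2.1


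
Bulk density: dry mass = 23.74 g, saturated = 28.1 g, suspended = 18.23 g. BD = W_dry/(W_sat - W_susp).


BD = 23.74 / (28.1 - 18.23) = 23.74 / 9.87 = 2.405 g/cm^3

2.405


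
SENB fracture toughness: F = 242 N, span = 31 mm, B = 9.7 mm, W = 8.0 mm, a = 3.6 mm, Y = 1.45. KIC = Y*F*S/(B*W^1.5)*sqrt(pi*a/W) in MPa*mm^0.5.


KIC = 1.45*242*31/(9.7*8.0^1.5)*sqrt(pi*3.6/8.0) = 58.93

58.93


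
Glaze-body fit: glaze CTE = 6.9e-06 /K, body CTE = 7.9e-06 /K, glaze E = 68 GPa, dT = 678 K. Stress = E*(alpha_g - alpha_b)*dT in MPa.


Stress = 68*1000*(6.9e-06 - 7.9e-06)*678 = -46.1 MPa

-46.1


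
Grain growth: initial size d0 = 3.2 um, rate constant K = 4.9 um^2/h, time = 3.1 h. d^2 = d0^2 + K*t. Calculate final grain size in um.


d^2 = 3.2^2 + 4.9*3.1 = 25.43
d = sqrt(25.43) = 5.04 um

5.04


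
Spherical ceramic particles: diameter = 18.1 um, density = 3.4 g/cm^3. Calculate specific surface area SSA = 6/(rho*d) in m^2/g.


SSA = 6 / (3.4 * 18.1) = 0.097 m^2/g

0.097


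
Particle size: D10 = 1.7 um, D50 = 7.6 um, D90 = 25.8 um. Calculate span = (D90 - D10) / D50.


Span = (25.8 - 1.7) / 7.6 = 24.1 / 7.6 = 3.171

3.171


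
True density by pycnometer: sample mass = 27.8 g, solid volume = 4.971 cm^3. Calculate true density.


TD = 27.8 / 4.971 = 5.592 g/cm^3

5.592


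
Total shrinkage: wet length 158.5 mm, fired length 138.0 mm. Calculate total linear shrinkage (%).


TS = (158.5 - 138.0) / 158.5 * 100 = 12.93%

12.93


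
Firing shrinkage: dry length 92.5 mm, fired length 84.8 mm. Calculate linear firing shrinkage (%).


FS = (92.5 - 84.8) / 92.5 * 100 = 8.32%

8.32


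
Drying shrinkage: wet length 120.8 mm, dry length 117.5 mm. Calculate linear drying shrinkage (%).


DS = (120.8 - 117.5) / 120.8 * 100 = 2.73%

2.73


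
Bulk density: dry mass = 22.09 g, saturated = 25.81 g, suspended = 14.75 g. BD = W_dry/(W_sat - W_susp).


BD = 22.09 / (25.81 - 14.75) = 22.09 / 11.06 = 1.997 g/cm^3

1.997


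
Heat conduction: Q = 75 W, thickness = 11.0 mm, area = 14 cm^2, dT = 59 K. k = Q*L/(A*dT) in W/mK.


k = 75*11.0/1000/(14/10000*59) = 9.99 W/mK

9.99


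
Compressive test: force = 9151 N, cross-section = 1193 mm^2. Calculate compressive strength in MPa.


CS = 9151 / 1193 = 7.7 MPa

7.7


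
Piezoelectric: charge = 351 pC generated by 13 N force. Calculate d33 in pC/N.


d33 = 351 / 13 = 27.0 pC/N

27.0


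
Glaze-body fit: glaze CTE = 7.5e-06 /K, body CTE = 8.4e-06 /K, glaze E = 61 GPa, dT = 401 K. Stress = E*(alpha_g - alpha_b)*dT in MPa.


Stress = 61*1000*(7.5e-06 - 8.4e-06)*401 = -22.0 MPa

-22.0


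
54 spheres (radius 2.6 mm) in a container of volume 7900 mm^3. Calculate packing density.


V_sphere = 4/3*pi*2.6^3 = 73.6222 mm^3
Total V = 54*73.6222 = 3975.5988 mm^3
PD = 3975.5988 / 7900 = 0.503

0.503


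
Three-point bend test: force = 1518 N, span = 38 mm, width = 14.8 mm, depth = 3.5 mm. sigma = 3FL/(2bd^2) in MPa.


sigma = 3*1518*38/(2*14.8*3.5^2) = 477.3 MPa

477.3


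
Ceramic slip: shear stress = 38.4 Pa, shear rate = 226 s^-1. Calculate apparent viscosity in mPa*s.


eta = tau/gamma * 1000 = 38.4/226 * 1000 = 169.9 mPa*s

169.9


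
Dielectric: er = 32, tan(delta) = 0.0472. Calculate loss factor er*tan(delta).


Loss = 32 * 0.0472 = 1.51

1.51


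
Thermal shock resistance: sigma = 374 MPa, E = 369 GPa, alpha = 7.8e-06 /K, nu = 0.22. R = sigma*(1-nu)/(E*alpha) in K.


R = 374*(1-0.22)/(369*1000*7.8e-06) = 101 K

101


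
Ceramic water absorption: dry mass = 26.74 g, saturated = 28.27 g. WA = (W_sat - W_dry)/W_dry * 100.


WA = (28.27 - 26.74) / 26.74 * 100 = 5.72%

5.72


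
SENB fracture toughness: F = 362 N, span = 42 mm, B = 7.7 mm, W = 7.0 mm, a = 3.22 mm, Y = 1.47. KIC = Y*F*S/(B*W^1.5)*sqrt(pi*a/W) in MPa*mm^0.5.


KIC = 1.47*362*42/(7.7*7.0^1.5)*sqrt(pi*3.22/7.0) = 188.4

188.4


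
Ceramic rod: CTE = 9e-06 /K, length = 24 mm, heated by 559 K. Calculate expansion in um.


dL = 9e-06 * 24 * 559 * 1000 = 120.744 um

120.744


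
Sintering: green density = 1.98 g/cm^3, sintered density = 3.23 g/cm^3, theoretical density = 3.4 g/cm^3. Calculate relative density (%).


Relative = 3.23 / 3.4 * 100 = 95.0%

95.0


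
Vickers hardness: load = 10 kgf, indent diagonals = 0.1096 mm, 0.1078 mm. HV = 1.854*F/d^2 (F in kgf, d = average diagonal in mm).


d_avg = (0.1096+0.1078)/2 = 0.1087 mm
HV = 1.854*10/0.1087^2 = 1569

1569


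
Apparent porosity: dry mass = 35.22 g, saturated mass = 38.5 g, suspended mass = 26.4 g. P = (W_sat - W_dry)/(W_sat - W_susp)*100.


P = (38.5 - 35.22) / (38.5 - 26.4) * 100 = 3.28 / 12.1 * 100 = 27.1%

27.1
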